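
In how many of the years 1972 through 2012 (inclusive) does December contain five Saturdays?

19

December has 31 days; it has five Saturdays when Saturday falls among the first (month-length − 28) days — i.e. when December 1 is one of Saturday/Friday/Thursday.
December 1 by year: 1972:Fri✓ 1973:Sat✓ 1974:Sun 1975:Mon 1976:Wed 1977:Thu✓ 1978:Fri✓ 1979:Sat✓ 1980:Mon 1981:Tue 1982:Wed 1983:Thu✓ 1984:Sat✓ 1985:Sun 1986:Mon …(11 more)… 1998:Tue 1999:Wed 2000:Fri✓ 2001:Sat✓ 2002:Sun 2003:Mon 2004:Wed 2005:Thu✓ 2006:Fri✓ 2007:Sat✓ 2008:Mon 2009:Tue 2010:Wed 2011:Thu✓ 2012:Sat✓
Years with five Saturdays: 1972, 1973, 1977, 1978, 1979, 1983, 1984, 1988, 1989, 1990, 1994, 1995, 2000, 2001, 2005, 2006, 2007, 2011, 2012 → 19.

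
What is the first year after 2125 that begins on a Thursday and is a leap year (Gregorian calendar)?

Jan 1 advances by 2 weekdays after a leap year and by 1 after a common year.
2125: Jan 1 is Monday.
2126: Tuesday
2127: Wednesday
2128: Thursday (leap)
2128 begins on a Thursday and is a leap year.

2128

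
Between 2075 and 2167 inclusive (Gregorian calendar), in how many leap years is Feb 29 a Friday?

Leap years in 2075–2167: 22 of them.
Feb 29 weekday advances by 5 (mod 7) from one leap year to the next four years later (or differs when a century non-leap intervenes).
Leap-day weekdays: 2076:Sat 2080:Thu 2084:Tue 2088:Sun 2092:Fri✓ 2096:Wed 2104:Fri✓ 2108:Wed 2112:Mon 2116:Sat 2120:Thu 2124:Tue 2128:Sun 2132:Fri✓ 2136:Wed 2140:Mon 2144:Sat 2148:Thu 2152:Tue 2156:Sun 2160:Fri✓ 2164:Wed
Friday: 2092, 2104, 2132, 2160 → 4.

4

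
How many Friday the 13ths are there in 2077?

Check the 13th of each month of 2077: Jan 13: Wed, Feb 13: Sat, Mar 13: Sat, Apr 13: Tue, May 13: Thu, Jun 13: Sun, Jul 13: Tue, Aug 13: Fri, Sep 13: Mon, Oct 13: Wed, Nov 13: Sat, Dec 13: Mon.
Friday occurs in August — 1 month.

1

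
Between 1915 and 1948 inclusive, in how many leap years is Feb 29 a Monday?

Leap years in 1915–1948: 9 of them.
Feb 29 weekday advances by 5 (mod 7) from one leap year to the next four years later (or differs when a century non-leap intervenes).
Leap-day weekdays: 1916:Tue 1920:Sun 1924:Fri 1928:Wed 1932:Mon✓ 1936:Sat 1940:Thu 1944:Tue 1948:Sun
Monday: 1932 → 1.

1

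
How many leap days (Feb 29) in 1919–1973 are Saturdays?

2

Leap years in 1919–1973: 14 of them.
Feb 29 weekday advances by 5 (mod 7) from one leap year to the next four years later (or differs when a century non-leap intervenes).
Leap-day weekdays: 1920:Sun 1924:Fri 1928:Wed 1932:Mon 1936:Sat✓ 1940:Thu 1944:Tue 1948:Sun 1952:Fri 1956:Wed 1960:Mon 1964:Sat✓ 1968:Thu 1972:Tue
Saturday: 1936, 1964 → 2.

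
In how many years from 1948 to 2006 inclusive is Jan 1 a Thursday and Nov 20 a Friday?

6

Check each year's weekday for Jan 1 and Nov 20:
  1948: Thu/Sat  1949: Sat/Sun  1950: Sun/Mon  1951: Mon/Tue  1952: Tue/Thu  1953: Thu/Fri ✓  1954: Fri/Sat  1955: Sat/Sun  1956: Sun/Tue  1957: Tue/Wed  1958: Wed/Thu  1959: Thu/Fri ✓  1960: Fri/Sun  1961: Sun/Mon  …(31 more)…  1993: Fri/Sat  1994: Sat/Sun  1995: Sun/Mon  1996: Mon/Wed  1997: Wed/Thu  1998: Thu/Fri ✓  1999: Fri/Sat  2000: Sat/Mon  2001: Mon/Tue  2002: Tue/Wed  2003: Wed/Thu  2004: Thu/Sat  2005: Sat/Sun  2006: Sun/Mon
Both conditions hold in: 1953, 1959, 1970, 1981, 1987, 1998 — 6.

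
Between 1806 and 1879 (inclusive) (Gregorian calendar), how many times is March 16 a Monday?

11

Track March 16's weekday year by year (advancing +1, or +2 across a Feb 29):
  1806: Sun  1807: Mon (+1) ✓  1808: Wed (+2)  1809: Thu (+1)  1810: Fri (+1)
  1811: Sat (+1)  1812: Mon (+2) ✓  1813: Tue (+1)  1814: Wed (+1)  1815: Thu (+1)
  1816: Sat (+2)  1817: Sun (+1)  1818: Mon (+1) ✓  1819: Tue (+1)  … (46 more years) …
  1866: Fri (+1)  1867: Sat (+1)  1868: Mon (+2) ✓  1869: Tue (+1)  1870: Wed (+1)
  1871: Thu (+1)  1872: Sat (+2)  1873: Sun (+1)  1874: Mon (+1) ✓  1875: Tue (+1)
  1876: Thu (+2)  1877: Fri (+1)  1878: Sat (+1)  1879: Sun (+1)
Monday years: 1807, 1812, 1818, 1829, 1835, 1840, 1846, 1857, 1863, 1868, 1874 — 11 in total.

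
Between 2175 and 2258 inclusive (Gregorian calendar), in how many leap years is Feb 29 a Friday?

Leap years in 2175–2258: 20 of them.
Feb 29 weekday advances by 5 (mod 7) from one leap year to the next four years later (or differs when a century non-leap intervenes).
Leap-day weekdays: 2176:Thu 2180:Tue 2184:Sun 2188:Fri✓ 2192:Wed 2196:Mon 2204:Wed 2208:Mon 2212:Sat 2216:Thu 2220:Tue 2224:Sun 2228:Fri✓ 2232:Wed 2236:Mon 2240:Sat 2244:Thu 2248:Tue 2252:Sun 2256:Fri✓
Friday: 2188, 2228, 2256 → 3.

3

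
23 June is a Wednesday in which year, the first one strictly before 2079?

2077

From one year to the next, a fixed date's weekday advances by 1, or by 2 when a Feb 29 lies between the two dates.
2079: June 23 is Friday.
2078: Thursday (−1)
2077: Wednesday (−1)
23 June falls on a Wednesday in 2077.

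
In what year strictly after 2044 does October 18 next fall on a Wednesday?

From one year to the next, a fixed date's weekday advances by 1, or by 2 when a Feb 29 lies between the two dates.
2044: October 18 is Tuesday.
2045: Wednesday (+1)
October 18 falls on a Wednesday in 2045.

2045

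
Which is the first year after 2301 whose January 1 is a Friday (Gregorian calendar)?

Jan 1 advances by 2 weekdays after a leap year and by 1 after a common year.
2301: Jan 1 is Tuesday.
2302: Wednesday
2303: Thursday
2304: Friday (leap)
2304 begins on a Friday

2304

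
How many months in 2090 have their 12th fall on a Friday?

1

Check the 12th of each month of 2090: Jan 12: Thu, Feb 12: Sun, Mar 12: Sun, Apr 12: Wed, May 12: Fri, Jun 12: Mon, Jul 12: Wed, Aug 12: Sat, Sep 12: Tue, Oct 12: Thu, Nov 12: Sun, Dec 12: Tue.
Friday occurs in May — 1 month.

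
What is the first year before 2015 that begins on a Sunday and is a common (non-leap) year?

2006

Jan 1 advances by 2 weekdays after a leap year and by 1 after a common year.
2015: Jan 1 is Thursday.
2014: Wednesday
2013: Tuesday
2012: Sunday (leap)
2011: Saturday
2010: Friday
2009: Thursday
2008: Tuesday (leap)
2007: Monday
2006: Sunday
2006 begins on a Sunday and is a common year.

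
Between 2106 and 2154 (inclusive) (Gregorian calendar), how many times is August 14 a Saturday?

7

Track August 14's weekday year by year (advancing +1, or +2 across a Feb 29):
  2106: Sat ✓  2107: Sun (+1)  2108: Tue (+2)  2109: Wed (+1)  2110: Thu (+1)
  2111: Fri (+1)  2112: Sun (+2)  2113: Mon (+1)  2114: Tue (+1)  2115: Wed (+1)
  2116: Fri (+2)  2117: Sat (+1) ✓  2118: Sun (+1)  2119: Mon (+1)  … (21 more years) …
  2141: Mon (+1)  2142: Tue (+1)  2143: Wed (+1)  2144: Fri (+2)  2145: Sat (+1) ✓
  2146: Sun (+1)  2147: Mon (+1)  2148: Wed (+2)  2149: Thu (+1)  2150: Fri (+1)
  2151: Sat (+1) ✓  2152: Mon (+2)  2153: Tue (+1)  2154: Wed (+1)
Saturday years: 2106, 2117, 2123, 2128, 2134, 2145, 2151 — 7 in total.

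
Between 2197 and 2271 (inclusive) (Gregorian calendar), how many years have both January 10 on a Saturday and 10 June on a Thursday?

2

Check each year's weekday for January 10 and 10 June:
  2197: Tue/Sat  2198: Wed/Sun  2199: Thu/Mon  2200: Fri/Tue  2201: Sat/Wed  2202: Sun/Thu  2203: Mon/Fri  2204: Tue/Sun  2205: Thu/Mon  2206: Fri/Tue  2207: Sat/Wed  2208: Sun/Fri  2209: Tue/Sat  2210: Wed/Sun  …(47 more)…  2258: Sun/Thu  2259: Mon/Fri  2260: Tue/Sun  2261: Thu/Mon  2262: Fri/Tue  2263: Sat/Wed  2264: Sun/Fri  2265: Tue/Sat  2266: Wed/Sun  2267: Thu/Mon  2268: Fri/Wed  2269: Sun/Thu  2270: Mon/Fri  2271: Tue/Sat
Both conditions hold in: 2224, 2252 — 2.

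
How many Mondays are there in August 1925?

August 1925 has 31 days and begins on Saturday.
The first Monday is August 3.
Mondays fall on 3, 10, 17, 24, 31 — that's 5.

5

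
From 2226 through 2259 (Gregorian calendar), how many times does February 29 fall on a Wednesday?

1

Leap years in 2226–2259: 8 of them.
Feb 29 weekday advances by 5 (mod 7) from one leap year to the next four years later (or differs when a century non-leap intervenes).
Leap-day weekdays: 2228:Fri 2232:Wed✓ 2236:Mon 2240:Sat 2244:Thu 2248:Tue 2252:Sun 2256:Fri
Wednesday: 2232 → 1.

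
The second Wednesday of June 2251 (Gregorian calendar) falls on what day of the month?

June 1, 2251 is a Sunday, so the first Wednesday is the 4th.
The second Wednesday is 4 + 7 = 11.

11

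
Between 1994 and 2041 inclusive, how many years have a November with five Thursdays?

November has 30 days; it has five Thursdays when Thursday falls among the first (month-length − 28) days — i.e. when November 1 is one of Thursday/Wednesday.
November 1 by year: 1994:Tue 1995:Wed✓ 1996:Fri 1997:Sat 1998:Sun 1999:Mon 2000:Wed✓ 2001:Thu✓ 2002:Fri 2003:Sat 2004:Mon 2005:Tue 2006:Wed✓ 2007:Thu✓ 2008:Sat …(18 more)… 2027:Mon 2028:Wed✓ 2029:Thu✓ 2030:Fri 2031:Sat 2032:Mon 2033:Tue 2034:Wed✓ 2035:Thu✓ 2036:Sat 2037:Sun 2038:Mon 2039:Tue 2040:Thu✓ 2041:Fri
Years with five Thursdays: 1995, 2000, 2001, 2006, 2007, 2012, 2017, 2018, 2023, 2028, 2029, 2034, 2035, 2040 → 14.

14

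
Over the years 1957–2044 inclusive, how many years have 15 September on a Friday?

Track 15 September's weekday year by year (advancing +1, or +2 across a Feb 29):
  1957: Sun  1958: Mon (+1)  1959: Tue (+1)  1960: Thu (+2)  1961: Fri (+1) ✓
  1962: Sat (+1)  1963: Sun (+1)  1964: Tue (+2)  1965: Wed (+1)  1966: Thu (+1)
  1967: Fri (+1) ✓  1968: Sun (+2)  1969: Mon (+1)  1970: Tue (+1)  … (60 more years) …
  2031: Mon (+1)  2032: Wed (+2)  2033: Thu (+1)  2034: Fri (+1) ✓  2035: Sat (+1)
  2036: Mon (+2)  2037: Tue (+1)  2038: Wed (+1)  2039: Thu (+1)  2040: Sat (+2)
  2041: Sun (+1)  2042: Mon (+1)  2043: Tue (+1)  2044: Thu (+2)
Friday years: 1961, 1967, 1972, 1978, 1989, 1995, 2000, 2006, 2017, 2023, 2028, 2034 — 12 in total.

12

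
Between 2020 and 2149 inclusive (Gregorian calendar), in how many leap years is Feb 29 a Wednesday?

5

Leap years in 2020–2149: 32 of them.
Feb 29 weekday advances by 5 (mod 7) from one leap year to the next four years later (or differs when a century non-leap intervenes).
Leap-day weekdays: 2020:Sat 2024:Thu 2028:Tue 2032:Sun 2036:Fri 2040:Wed✓ 2044:Mon 2048:Sat 2052:Thu 2056:Tue 2060:Sun 2064:Fri 2068:Wed✓ …(6 more)… 2096:Wed✓ 2104:Fri 2108:Wed✓ 2112:Mon 2116:Sat 2120:Thu 2124:Tue 2128:Sun 2132:Fri 2136:Wed✓ 2140:Mon 2144:Sat 2148:Thu
Wednesday: 2040, 2068, 2096, 2108, 2136 → 5.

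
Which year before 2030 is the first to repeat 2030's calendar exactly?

2019

Two years share a calendar iff Jan 1 falls on the same weekday and both are leap or both are common. 2030: Jan 1 is Tuesday, common year.
2029: Jan 1 Monday, common
2028: Jan 1 Saturday, leap
2027: Jan 1 Friday, common
2026: Jan 1 Thursday, common
2025: Jan 1 Wednesday, common
2024: Jan 1 Monday, leap
2023: Jan 1 Sunday, common
2022: Jan 1 Saturday, common
2021: Jan 1 Friday, common
2020: Jan 1 Wednesday, leap
2019: Jan 1 Tuesday, common
2019 matches on both conditions.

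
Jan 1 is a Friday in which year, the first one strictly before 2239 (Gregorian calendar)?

2236

From one year to the next, a fixed date's weekday advances by 1, or by 2 when a Feb 29 lies between the two dates.
2239: January 1 is Tuesday.
2238: Monday (−1)
2237: Sunday (−1)
2236: Friday (−2)
Jan 1 falls on a Friday in 2236.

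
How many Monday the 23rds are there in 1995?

2

Check the 23rd of each month of 1995: Jan 23: Mon, Feb 23: Thu, Mar 23: Thu, Apr 23: Sun, May 23: Tue, Jun 23: Fri, Jul 23: Sun, Aug 23: Wed, Sep 23: Sat, Oct 23: Mon, Nov 23: Thu, Dec 23: Sat.
Monday occurs in January, October — 2 months.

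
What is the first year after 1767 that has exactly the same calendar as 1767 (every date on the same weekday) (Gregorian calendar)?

Two years share a calendar iff Jan 1 falls on the same weekday and both are leap or both are common. 1767: Jan 1 is Thursday, common year.
1768: Jan 1 Friday, leap
1769: Jan 1 Sunday, common
1770: Jan 1 Monday, common
1771: Jan 1 Tuesday, common
1772: Jan 1 Wednesday, leap
1773: Jan 1 Friday, common
1774: Jan 1 Saturday, common
1775: Jan 1 Sunday, common
1776: Jan 1 Monday, leap
1777: Jan 1 Wednesday, common
1778: Jan 1 Thursday, common
1778 matches on both conditions.

1778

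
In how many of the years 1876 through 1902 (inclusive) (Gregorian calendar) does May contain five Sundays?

10

May has 31 days; it has five Sundays when Sunday falls among the first (month-length − 28) days — i.e. when May 1 is one of Sunday/Saturday/Friday.
May 1 by year: 1876:Mon 1877:Tue 1878:Wed 1879:Thu 1880:Sat✓ 1881:Sun✓ 1882:Mon 1883:Tue 1884:Thu 1885:Fri✓ 1886:Sat✓ 1887:Sun✓ 1888:Tue 1889:Wed 1890:Thu 1891:Fri✓ 1892:Sun✓ 1893:Mon 1894:Tue 1895:Wed 1896:Fri✓ 1897:Sat✓ 1898:Sun✓ 1899:Mon 1900:Tue 1901:Wed 1902:Thu
Years with five Sundays: 1880, 1881, 1885, 1886, 1887, 1891, 1892, 1896, 1897, 1898 → 10.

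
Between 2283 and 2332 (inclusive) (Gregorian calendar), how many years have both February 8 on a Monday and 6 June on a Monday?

Check each year's weekday for February 8 and 6 June:
  2283: Thu/Wed  2284: Fri/Fri  2285: Sun/Sat  2286: Mon/Sun  2287: Tue/Mon  2288: Wed/Wed  2289: Fri/Thu  2290: Sat/Fri  2291: Sun/Sat  2292: Mon/Mon ✓  2293: Wed/Tue  2294: Thu/Wed  2295: Fri/Thu  2296: Sat/Sat  …(22 more)…  2319: Sat/Fri  2320: Sun/Sun  2321: Tue/Mon  2322: Wed/Tue  2323: Thu/Wed  2324: Fri/Fri  2325: Sun/Sat  2326: Mon/Sun  2327: Tue/Mon  2328: Wed/Wed  2329: Fri/Thu  2330: Sat/Fri  2331: Sun/Sat  2332: Mon/Mon ✓
Both conditions hold in: 2292, 2304, 2332 — 3.

3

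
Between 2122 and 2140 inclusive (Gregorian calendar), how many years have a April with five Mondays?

5

April has 30 days; it has five Mondays when Monday falls among the first (month-length − 28) days — i.e. when April 1 is one of Monday/Sunday.
April 1 by year: 2122:Wed 2123:Thu 2124:Sat 2125:Sun✓ 2126:Mon✓ 2127:Tue 2128:Thu 2129:Fri 2130:Sat 2131:Sun✓ 2132:Tue 2133:Wed 2134:Thu 2135:Fri 2136:Sun✓ 2137:Mon✓ 2138:Tue 2139:Wed 2140:Fri
Years with five Mondays: 2125, 2126, 2131, 2136, 2137 → 5.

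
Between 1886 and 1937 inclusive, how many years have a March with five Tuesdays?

23

March has 31 days; it has five Tuesdays when Tuesday falls among the first (month-length − 28) days — i.e. when March 1 is one of Tuesday/Monday/Sunday.
March 1 by year: 1886:Mon✓ 1887:Tue✓ 1888:Thu 1889:Fri 1890:Sat 1891:Sun✓ 1892:Tue✓ 1893:Wed 1894:Thu 1895:Fri 1896:Sun✓ 1897:Mon✓ 1898:Tue✓ 1899:Wed 1900:Thu …(22 more)… 1923:Thu 1924:Sat 1925:Sun✓ 1926:Mon✓ 1927:Tue✓ 1928:Thu 1929:Fri 1930:Sat 1931:Sun✓ 1932:Tue✓ 1933:Wed 1934:Thu 1935:Fri 1936:Sun✓ 1937:Mon✓
Years with five Tuesdays: 1886, 1887, 1891, 1892, 1896, 1897, 1898, 1903, 1904, 1908, 1909, 1910, 1914, 1915, 1920, 1921, 1925, 1926, 1927, 1931, 1932, 1936, 1937 → 23.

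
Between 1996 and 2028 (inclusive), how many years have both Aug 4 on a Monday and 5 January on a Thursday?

Check each year's weekday for Aug 4 and 5 January:
  1996: Sun/Fri  1997: Mon/Sun  1998: Tue/Mon  1999: Wed/Tue  2000: Fri/Wed  2001: Sat/Fri  2002: Sun/Sat  2003: Mon/Sun  2004: Wed/Mon  2005: Thu/Wed  2006: Fri/Thu  2007: Sat/Fri  2008: Mon/Sat  2009: Tue/Mon  …(5 more)…  2015: Tue/Mon  2016: Thu/Tue  2017: Fri/Thu  2018: Sat/Fri  2019: Sun/Sat  2020: Tue/Sun  2021: Wed/Tue  2022: Thu/Wed  2023: Fri/Thu  2024: Sun/Fri  2025: Mon/Sun  2026: Tue/Mon  2027: Wed/Tue  2028: Fri/Wed
Both conditions hold in: no year — 0.

0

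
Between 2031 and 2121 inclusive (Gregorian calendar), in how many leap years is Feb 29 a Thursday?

Leap years in 2031–2121: 22 of them.
Feb 29 weekday advances by 5 (mod 7) from one leap year to the next four years later (or differs when a century non-leap intervenes).
Leap-day weekdays: 2032:Sun 2036:Fri 2040:Wed 2044:Mon 2048:Sat 2052:Thu✓ 2056:Tue 2060:Sun 2064:Fri 2068:Wed 2072:Mon 2076:Sat 2080:Thu✓ 2084:Tue 2088:Sun 2092:Fri 2096:Wed 2104:Fri 2108:Wed 2112:Mon 2116:Sat 2120:Thu✓
Thursday: 2052, 2080, 2120 → 3.

3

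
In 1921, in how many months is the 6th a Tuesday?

Check the 6th of each month of 1921: Jan 6: Thu, Feb 6: Sun, Mar 6: Sun, Apr 6: Wed, May 6: Fri, Jun 6: Mon, Jul 6: Wed, Aug 6: Sat, Sep 6: Tue, Oct 6: Thu, Nov 6: Sun, Dec 6: Tue.
Tuesday occurs in September, December — 2 months.

2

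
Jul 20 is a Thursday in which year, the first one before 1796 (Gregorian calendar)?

1786

From one year to the next, a fixed date's weekday advances by 1, or by 2 when a Feb 29 lies between the two dates.
1796: July 20 is Wednesday.
1795: Monday (−2)
1794: Sunday (−1)
1793: Saturday (−1)
1792: Friday (−1)
1791: Wednesday (−2)
1790: Tuesday (−1)
1789: Monday (−1)
1788: Sunday (−1)
1787: Friday (−2)
1786: Thursday (−1)
Jul 20 falls on a Thursday in 1786.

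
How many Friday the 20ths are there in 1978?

Check the 20th of each month of 1978: Jan 20: Fri, Feb 20: Mon, Mar 20: Mon, Apr 20: Thu, May 20: Sat, Jun 20: Tue, Jul 20: Thu, Aug 20: Sun, Sep 20: Wed, Oct 20: Fri, Nov 20: Mon, Dec 20: Wed.
Friday occurs in January, October — 2 months.

2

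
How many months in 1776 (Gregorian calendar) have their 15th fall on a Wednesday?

Check the 15th of each month of 1776: Jan 15: Mon, Feb 15: Thu, Mar 15: Fri, Apr 15: Mon, May 15: Wed, Jun 15: Sat, Jul 15: Mon, Aug 15: Thu, Sep 15: Sun, Oct 15: Tue, Nov 15: Fri, Dec 15: Sun.
Wednesday occurs in May — 1 month.

1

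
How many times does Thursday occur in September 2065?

4

September 2065 has 30 days and begins on Tuesday.
The first Thursday is September 3.
Thursdays fall on 3, 10, 17, 24 — that's 4.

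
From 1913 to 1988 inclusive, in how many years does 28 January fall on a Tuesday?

11

Track 28 January's weekday year by year (advancing +1, or +2 across a Feb 29):
  1913: Tue ✓  1914: Wed (+1)  1915: Thu (+1)  1916: Fri (+1)  1917: Sun (+2)
  1918: Mon (+1)  1919: Tue (+1) ✓  1920: Wed (+1)  1921: Fri (+2)  1922: Sat (+1)
  1923: Sun (+1)  1924: Mon (+1)  1925: Wed (+2)  1926: Thu (+1)  … (48 more years) …
  1975: Tue (+1) ✓  1976: Wed (+1)  1977: Fri (+2)  1978: Sat (+1)  1979: Sun (+1)
  1980: Mon (+1)  1981: Wed (+2)  1982: Thu (+1)  1983: Fri (+1)  1984: Sat (+1)
  1985: Mon (+2)  1986: Tue (+1) ✓  1987: Wed (+1)  1988: Thu (+1)
Tuesday years: 1913, 1919, 1930, 1936, 1941, 1947, 1958, 1964, 1969, 1975, 1986 — 11 in total.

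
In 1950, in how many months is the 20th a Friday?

Check the 20th of each month of 1950: Jan 20: Fri, Feb 20: Mon, Mar 20: Mon, Apr 20: Thu, May 20: Sat, Jun 20: Tue, Jul 20: Thu, Aug 20: Sun, Sep 20: Wed, Oct 20: Fri, Nov 20: Mon, Dec 20: Wed.
Friday occurs in January, October — 2 months.

2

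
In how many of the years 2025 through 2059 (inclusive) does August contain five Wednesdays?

14

August has 31 days; it has five Wednesdays when Wednesday falls among the first (month-length − 28) days — i.e. when August 1 is one of Wednesday/Tuesday/Monday.
August 1 by year: 2025:Fri 2026:Sat 2027:Sun 2028:Tue✓ 2029:Wed✓ 2030:Thu 2031:Fri 2032:Sun 2033:Mon✓ 2034:Tue✓ 2035:Wed✓ 2036:Fri 2037:Sat 2038:Sun 2039:Mon✓ …(5 more)… 2045:Tue✓ 2046:Wed✓ 2047:Thu 2048:Sat 2049:Sun 2050:Mon✓ 2051:Tue✓ 2052:Thu 2053:Fri 2054:Sat 2055:Sun 2056:Tue✓ 2057:Wed✓ 2058:Thu 2059:Fri
Years with five Wednesdays: 2028, 2029, 2033, 2034, 2035, 2039, 2040, 2044, 2045, 2046, 2050, 2051, 2056, 2057 → 14.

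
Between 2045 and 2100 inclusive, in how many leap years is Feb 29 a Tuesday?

Leap years in 2045–2100: 13 of them.
Feb 29 weekday advances by 5 (mod 7) from one leap year to the next four years later (or differs when a century non-leap intervenes).
Leap-day weekdays: 2048:Sat 2052:Thu 2056:Tue✓ 2060:Sun 2064:Fri 2068:Wed 2072:Mon 2076:Sat 2080:Thu 2084:Tue✓ 2088:Sun 2092:Fri 2096:Wed
Tuesday: 2056, 2084 → 2.

2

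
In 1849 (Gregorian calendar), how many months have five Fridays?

A month of length L has five Fridays iff its first Friday is on day ≤ L−28 (so day 1–3 in a 31-day month, 1–2 in a 30-day month, day 1 in a leap February).
Checking each month of 1849: Jan starts Mon (31d); Feb starts Thu (28d); Mar starts Thu (31d) ✓; Apr starts Sun (30d); May starts Tue (31d); Jun starts Fri (30d) ✓; Jul starts Sun (31d); Aug starts Wed (31d) ✓; Sep starts Sat (30d); Oct starts Mon (31d); Nov starts Thu (30d) ✓; Dec starts Sat (31d).
Five-Friday months: March, June, August, November → 4.

4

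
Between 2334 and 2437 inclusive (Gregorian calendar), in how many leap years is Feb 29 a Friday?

4

Leap years in 2334–2437: 26 of them.
Feb 29 weekday advances by 5 (mod 7) from one leap year to the next four years later (or differs when a century non-leap intervenes).
Leap-day weekdays: 2336:Sat 2340:Thu 2344:Tue 2348:Sun 2352:Fri✓ 2356:Wed 2360:Mon 2364:Sat 2368:Thu 2372:Tue 2376:Sun 2380:Fri✓ 2384:Wed 2388:Mon 2392:Sat 2396:Thu 2400:Tue 2404:Sun 2408:Fri✓ 2412:Wed 2416:Mon 2420:Sat 2424:Thu 2428:Tue 2432:Sun 2436:Fri✓
Friday: 2352, 2380, 2408, 2436 → 4.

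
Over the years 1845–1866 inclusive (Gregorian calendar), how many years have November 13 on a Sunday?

Track November 13's weekday year by year (advancing +1, or +2 across a Feb 29):
  1845: Thu  1846: Fri (+1)  1847: Sat (+1)  1848: Mon (+2)  1849: Tue (+1)
  1850: Wed (+1)  1851: Thu (+1)  1852: Sat (+2)  1853: Sun (+1) ✓  1854: Mon (+1)
  1855: Tue (+1)  1856: Thu (+2)  1857: Fri (+1)  1858: Sat (+1)  1859: Sun (+1) ✓
  1860: Tue (+2)  1861: Wed (+1)  1862: Thu (+1)  1863: Fri (+1)  1864: Sun (+2) ✓
  1865: Mon (+1)  1866: Tue (+1)
Sunday years: 1853, 1859, 1864 — 3 in total.

3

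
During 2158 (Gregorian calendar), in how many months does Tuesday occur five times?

4

A month of length L has five Tuesdays iff its first Tuesday is on day ≤ L−28 (so day 1–3 in a 31-day month, 1–2 in a 30-day month, day 1 in a leap February).
Checking each month of 2158: Jan starts Sun (31d) ✓; Feb starts Wed (28d); Mar starts Wed (31d); Apr starts Sat (30d); May starts Mon (31d) ✓; Jun starts Thu (30d); Jul starts Sat (31d); Aug starts Tue (31d) ✓; Sep starts Fri (30d); Oct starts Sun (31d) ✓; Nov starts Wed (30d); Dec starts Fri (31d).
Five-Tuesday months: January, May, August, October → 4.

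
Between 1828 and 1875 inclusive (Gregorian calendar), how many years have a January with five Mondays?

19

January has 31 days; it has five Mondays when Monday falls among the first (month-length − 28) days — i.e. when January 1 is one of Monday/Sunday/Saturday.
January 1 by year: 1828:Tue 1829:Thu 1830:Fri 1831:Sat✓ 1832:Sun✓ 1833:Tue 1834:Wed 1835:Thu 1836:Fri 1837:Sun✓ 1838:Mon✓ 1839:Tue 1840:Wed 1841:Fri 1842:Sat✓ …(18 more)… 1861:Tue 1862:Wed 1863:Thu 1864:Fri 1865:Sun✓ 1866:Mon✓ 1867:Tue 1868:Wed 1869:Fri 1870:Sat✓ 1871:Sun✓ 1872:Mon✓ 1873:Wed 1874:Thu 1875:Fri
Years with five Mondays: 1831, 1832, 1837, 1838, 1842, 1843, 1844, 1848, 1849, 1853, 1854, 1855, 1859, 1860, 1865, 1866, 1870, 1871, 1872 → 19.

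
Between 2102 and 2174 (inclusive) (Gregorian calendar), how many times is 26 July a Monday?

10

Track 26 July's weekday year by year (advancing +1, or +2 across a Feb 29):
  2102: Wed  2103: Thu (+1)  2104: Sat (+2)  2105: Sun (+1)  2106: Mon (+1) ✓
  2107: Tue (+1)  2108: Thu (+2)  2109: Fri (+1)  2110: Sat (+1)  2111: Sun (+1)
  2112: Tue (+2)  2113: Wed (+1)  2114: Thu (+1)  2115: Fri (+1)  … (45 more years) …
  2161: Sun (+1)  2162: Mon (+1) ✓  2163: Tue (+1)  2164: Thu (+2)  2165: Fri (+1)
  2166: Sat (+1)  2167: Sun (+1)  2168: Tue (+2)  2169: Wed (+1)  2170: Thu (+1)
  2171: Fri (+1)  2172: Sun (+2)  2173: Mon (+1) ✓  2174: Tue (+1)
Monday years: 2106, 2117, 2123, 2128, 2134, 2145, 2151, 2156, 2162, 2173 — 10 in total.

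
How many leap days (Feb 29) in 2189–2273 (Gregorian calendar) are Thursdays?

Leap years in 2189–2273: 20 of them.
Feb 29 weekday advances by 5 (mod 7) from one leap year to the next four years later (or differs when a century non-leap intervenes).
Leap-day weekdays: 2192:Wed 2196:Mon 2204:Wed 2208:Mon 2212:Sat 2216:Thu✓ 2220:Tue 2224:Sun 2228:Fri 2232:Wed 2236:Mon 2240:Sat 2244:Thu✓ 2248:Tue 2252:Sun 2256:Fri 2260:Wed 2264:Mon 2268:Sat 2272:Thu✓
Thursday: 2216, 2244, 2272 → 3.

3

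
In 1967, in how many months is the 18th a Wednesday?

2

Check the 18th of each month of 1967: Jan 18: Wed, Feb 18: Sat, Mar 18: Sat, Apr 18: Tue, May 18: Thu, Jun 18: Sun, Jul 18: Tue, Aug 18: Fri, Sep 18: Mon, Oct 18: Wed, Nov 18: Sat, Dec 18: Mon.
Wednesday occurs in January, October — 2 months.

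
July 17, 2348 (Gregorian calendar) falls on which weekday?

Saturday

January 1, 2348 is a Thursday.
July 17 is day 199 of the year, i.e. 198 days after Jan 1.
198 mod 7 = 2, so advance 2 weekdays from Thursday: Saturday.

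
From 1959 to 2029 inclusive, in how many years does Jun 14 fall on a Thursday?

Track Jun 14's weekday year by year (advancing +1, or +2 across a Feb 29):
  1959: Sun  1960: Tue (+2)  1961: Wed (+1)  1962: Thu (+1) ✓  1963: Fri (+1)
  1964: Sun (+2)  1965: Mon (+1)  1966: Tue (+1)  1967: Wed (+1)  1968: Fri (+2)
  1969: Sat (+1)  1970: Sun (+1)  1971: Mon (+1)  1972: Wed (+2)  … (43 more years) …
  2016: Tue (+2)  2017: Wed (+1)  2018: Thu (+1) ✓  2019: Fri (+1)  2020: Sun (+2)
  2021: Mon (+1)  2022: Tue (+1)  2023: Wed (+1)  2024: Fri (+2)  2025: Sat (+1)
  2026: Sun (+1)  2027: Mon (+1)  2028: Wed (+2)  2029: Thu (+1) ✓
Thursday years: 1962, 1973, 1979, 1984, 1990, 2001, 2007, 2012, 2018, 2029 — 10 in total.

10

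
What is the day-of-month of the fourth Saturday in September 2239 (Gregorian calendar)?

28

September 1, 2239 is a Sunday, so the first Saturday is the 7th.
The fourth Saturday is 7 + 21 = 28.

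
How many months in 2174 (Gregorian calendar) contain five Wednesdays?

A month of length L has five Wednesdays iff its first Wednesday is on day ≤ L−28 (so day 1–3 in a 31-day month, 1–2 in a 30-day month, day 1 in a leap February).
Checking each month of 2174: Jan starts Sat (31d); Feb starts Tue (28d); Mar starts Tue (31d) ✓; Apr starts Fri (30d); May starts Sun (31d); Jun starts Wed (30d) ✓; Jul starts Fri (31d); Aug starts Mon (31d) ✓; Sep starts Thu (30d); Oct starts Sat (31d); Nov starts Tue (30d) ✓; Dec starts Thu (31d).
Five-Wednesday months: March, June, August, November → 4.

4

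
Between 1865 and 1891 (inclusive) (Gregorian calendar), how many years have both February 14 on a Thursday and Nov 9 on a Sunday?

Check each year's weekday for February 14 and Nov 9:
  1865: Tue/Thu  1866: Wed/Fri  1867: Thu/Sat  1868: Fri/Mon  1869: Sun/Tue  1870: Mon/Wed  1871: Tue/Thu  1872: Wed/Sat  1873: Fri/Sun  1874: Sat/Mon  1875: Sun/Tue  1876: Mon/Thu  1877: Wed/Fri  1878: Thu/Sat  1879: Fri/Sun  1880: Sat/Tue  1881: Mon/Wed  1882: Tue/Thu  1883: Wed/Fri  1884: Thu/Sun ✓  1885: Sat/Mon  1886: Sun/Tue  1887: Mon/Wed  1888: Tue/Fri  1889: Thu/Sat  1890: Fri/Sun  1891: Sat/Mon
Both conditions hold in: 1884 — 1.

1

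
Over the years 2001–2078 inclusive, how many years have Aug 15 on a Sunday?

11

Track Aug 15's weekday year by year (advancing +1, or +2 across a Feb 29):
  2001: Wed  2002: Thu (+1)  2003: Fri (+1)  2004: Sun (+2) ✓  2005: Mon (+1)
  2006: Tue (+1)  2007: Wed (+1)  2008: Fri (+2)  2009: Sat (+1)  2010: Sun (+1) ✓
  2011: Mon (+1)  2012: Wed (+2)  2013: Thu (+1)  2014: Fri (+1)  … (50 more years) …
  2065: Sat (+1)  2066: Sun (+1) ✓  2067: Mon (+1)  2068: Wed (+2)  2069: Thu (+1)
  2070: Fri (+1)  2071: Sat (+1)  2072: Mon (+2)  2073: Tue (+1)  2074: Wed (+1)
  2075: Thu (+1)  2076: Sat (+2)  2077: Sun (+1) ✓  2078: Mon (+1)
Sunday years: 2004, 2010, 2021, 2027, 2032, 2038, 2049, 2055, 2060, 2066, 2077 — 11 in total.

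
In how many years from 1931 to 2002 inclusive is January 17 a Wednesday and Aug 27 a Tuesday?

3

Check each year's weekday for January 17 and Aug 27:
  1931: Sat/Thu  1932: Sun/Sat  1933: Tue/Sun  1934: Wed/Mon  1935: Thu/Tue  1936: Fri/Thu  1937: Sun/Fri  1938: Mon/Sat  1939: Tue/Sun  1940: Wed/Tue ✓  1941: Fri/Wed  1942: Sat/Thu  1943: Sun/Fri  1944: Mon/Sun  …(44 more)…  1989: Tue/Sun  1990: Wed/Mon  1991: Thu/Tue  1992: Fri/Thu  1993: Sun/Fri  1994: Mon/Sat  1995: Tue/Sun  1996: Wed/Tue ✓  1997: Fri/Wed  1998: Sat/Thu  1999: Sun/Fri  2000: Mon/Sun  2001: Wed/Mon  2002: Thu/Tue
Both conditions hold in: 1940, 1968, 1996 — 3.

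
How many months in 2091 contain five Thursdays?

4

A month of length L has five Thursdays iff its first Thursday is on day ≤ L−28 (so day 1–3 in a 31-day month, 1–2 in a 30-day month, day 1 in a leap February).
Checking each month of 2091: Jan starts Mon (31d); Feb starts Thu (28d); Mar starts Thu (31d) ✓; Apr starts Sun (30d); May starts Tue (31d) ✓; Jun starts Fri (30d); Jul starts Sun (31d); Aug starts Wed (31d) ✓; Sep starts Sat (30d); Oct starts Mon (31d); Nov starts Thu (30d) ✓; Dec starts Sat (31d).
Five-Thursday months: March, May, August, November → 4.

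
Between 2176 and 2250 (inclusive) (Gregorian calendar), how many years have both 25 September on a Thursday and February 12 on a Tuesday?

2

Check each year's weekday for 25 September and February 12:
  2176: Wed/Mon  2177: Thu/Wed  2178: Fri/Thu  2179: Sat/Fri  2180: Mon/Sat  2181: Tue/Mon  2182: Wed/Tue  2183: Thu/Wed  2184: Sat/Thu  2185: Sun/Sat  2186: Mon/Sun  2187: Tue/Mon  2188: Thu/Tue ✓  2189: Fri/Thu  …(47 more)…  2237: Mon/Sun  2238: Tue/Mon  2239: Wed/Tue  2240: Fri/Wed  2241: Sat/Fri  2242: Sun/Sat  2243: Mon/Sun  2244: Wed/Mon  2245: Thu/Wed  2246: Fri/Thu  2247: Sat/Fri  2248: Mon/Sat  2249: Tue/Mon  2250: Wed/Tue
Both conditions hold in: 2188, 2228 — 2.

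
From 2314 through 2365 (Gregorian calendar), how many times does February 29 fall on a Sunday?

Leap years in 2314–2365: 13 of them.
Feb 29 weekday advances by 5 (mod 7) from one leap year to the next four years later (or differs when a century non-leap intervenes).
Leap-day weekdays: 2316:Tue 2320:Sun✓ 2324:Fri 2328:Wed 2332:Mon 2336:Sat 2340:Thu 2344:Tue 2348:Sun✓ 2352:Fri 2356:Wed 2360:Mon 2364:Sat
Sunday: 2320, 2348 → 2.

2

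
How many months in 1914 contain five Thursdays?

5

A month of length L has five Thursdays iff its first Thursday is on day ≤ L−28 (so day 1–3 in a 31-day month, 1–2 in a 30-day month, day 1 in a leap February).
Checking each month of 1914: Jan starts Thu (31d) ✓; Feb starts Sun (28d); Mar starts Sun (31d); Apr starts Wed (30d) ✓; May starts Fri (31d); Jun starts Mon (30d); Jul starts Wed (31d) ✓; Aug starts Sat (31d); Sep starts Tue (30d); Oct starts Thu (31d) ✓; Nov starts Sun (30d); Dec starts Tue (31d) ✓.
Five-Thursday months: January, April, July, October, December → 5.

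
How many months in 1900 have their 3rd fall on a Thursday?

1

Check the 3rd of each month of 1900: Jan 3: Wed, Feb 3: Sat, Mar 3: Sat, Apr 3: Tue, May 3: Thu, Jun 3: Sun, Jul 3: Tue, Aug 3: Fri, Sep 3: Mon, Oct 3: Wed, Nov 3: Sat, Dec 3: Mon.
Thursday occurs in May — 1 month.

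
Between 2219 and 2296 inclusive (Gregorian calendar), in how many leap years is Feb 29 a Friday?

Leap years in 2219–2296: 20 of them.
Feb 29 weekday advances by 5 (mod 7) from one leap year to the next four years later (or differs when a century non-leap intervenes).
Leap-day weekdays: 2220:Tue 2224:Sun 2228:Fri✓ 2232:Wed 2236:Mon 2240:Sat 2244:Thu 2248:Tue 2252:Sun 2256:Fri✓ 2260:Wed 2264:Mon 2268:Sat 2272:Thu 2276:Tue 2280:Sun 2284:Fri✓ 2288:Wed 2292:Mon 2296:Sat
Friday: 2228, 2256, 2284 → 3.

3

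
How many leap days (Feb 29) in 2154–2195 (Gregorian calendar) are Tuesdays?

1

Leap years in 2154–2195: 10 of them.
Feb 29 weekday advances by 5 (mod 7) from one leap year to the next four years later (or differs when a century non-leap intervenes).
Leap-day weekdays: 2156:Sun 2160:Fri 2164:Wed 2168:Mon 2172:Sat 2176:Thu 2180:Tue✓ 2184:Sun 2188:Fri 2192:Wed
Tuesday: 2180 → 1.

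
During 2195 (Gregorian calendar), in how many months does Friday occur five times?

4

A month of length L has five Fridays iff its first Friday is on day ≤ L−28 (so day 1–3 in a 31-day month, 1–2 in a 30-day month, day 1 in a leap February).
Checking each month of 2195: Jan starts Thu (31d) ✓; Feb starts Sun (28d); Mar starts Sun (31d); Apr starts Wed (30d); May starts Fri (31d) ✓; Jun starts Mon (30d); Jul starts Wed (31d) ✓; Aug starts Sat (31d); Sep starts Tue (30d); Oct starts Thu (31d) ✓; Nov starts Sun (30d); Dec starts Tue (31d).
Five-Friday months: January, May, July, October → 4.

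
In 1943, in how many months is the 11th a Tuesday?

Check the 11th of each month of 1943: Jan 11: Mon, Feb 11: Thu, Mar 11: Thu, Apr 11: Sun, May 11: Tue, Jun 11: Fri, Jul 11: Sun, Aug 11: Wed, Sep 11: Sat, Oct 11: Mon, Nov 11: Thu, Dec 11: Sat.
Tuesday occurs in May — 1 month.

1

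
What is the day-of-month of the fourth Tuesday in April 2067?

26

April 1, 2067 is a Friday, so the first Tuesday is the 5th.
The fourth Tuesday is 5 + 21 = 26.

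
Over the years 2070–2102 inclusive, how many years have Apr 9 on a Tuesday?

Track Apr 9's weekday year by year (advancing +1, or +2 across a Feb 29):
  2070: Wed  2071: Thu (+1)  2072: Sat (+2)  2073: Sun (+1)  2074: Mon (+1)
  2075: Tue (+1) ✓  2076: Thu (+2)  2077: Fri (+1)  2078: Sat (+1)  2079: Sun (+1)
  2080: Tue (+2) ✓  2081: Wed (+1)  2082: Thu (+1)  2083: Fri (+1)  … (5 more years) …
  2089: Sat (+1)  2090: Sun (+1)  2091: Mon (+1)  2092: Wed (+2)  2093: Thu (+1)
  2094: Fri (+1)  2095: Sat (+1)  2096: Mon (+2)  2097: Tue (+1) ✓  2098: Wed (+1)
  2099: Thu (+1)  2100: Fri (+1)  2101: Sat (+1)  2102: Sun (+1)
Tuesday years: 2075, 2080, 2086, 2097 — 4 in total.

4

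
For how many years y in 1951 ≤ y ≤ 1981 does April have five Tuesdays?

April has 30 days; it has five Tuesdays when Tuesday falls among the first (month-length − 28) days — i.e. when April 1 is one of Tuesday/Monday.
April 1 by year: 1951:Sun 1952:Tue✓ 1953:Wed 1954:Thu 1955:Fri 1956:Sun 1957:Mon✓ 1958:Tue✓ 1959:Wed 1960:Fri 1961:Sat 1962:Sun 1963:Mon✓ 1964:Wed 1965:Thu 1966:Fri 1967:Sat 1968:Mon✓ 1969:Tue✓ 1970:Wed 1971:Thu 1972:Sat 1973:Sun 1974:Mon✓ 1975:Tue✓ 1976:Thu 1977:Fri 1978:Sat 1979:Sun 1980:Tue✓ 1981:Wed
Years with five Tuesdays: 1952, 1957, 1958, 1963, 1968, 1969, 1974, 1975, 1980 → 9.

9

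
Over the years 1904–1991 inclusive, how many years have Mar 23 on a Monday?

12

Track Mar 23's weekday year by year (advancing +1, or +2 across a Feb 29):
  1904: Wed  1905: Thu (+1)  1906: Fri (+1)  1907: Sat (+1)  1908: Mon (+2) ✓
  1909: Tue (+1)  1910: Wed (+1)  1911: Thu (+1)  1912: Sat (+2)  1913: Sun (+1)
  1914: Mon (+1) ✓  1915: Tue (+1)  1916: Thu (+2)  1917: Fri (+1)  … (60 more years) …
  1978: Thu (+1)  1979: Fri (+1)  1980: Sun (+2)  1981: Mon (+1) ✓  1982: Tue (+1)
  1983: Wed (+1)  1984: Fri (+2)  1985: Sat (+1)  1986: Sun (+1)  1987: Mon (+1) ✓
  1988: Wed (+2)  1989: Thu (+1)  1990: Fri (+1)  1991: Sat (+1)
Monday years: 1908, 1914, 1925, 1931, 1936, 1942, 1953, 1959, 1964, 1970, 1981, 1987 — 12 in total.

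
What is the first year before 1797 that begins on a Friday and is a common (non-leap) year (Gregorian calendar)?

1790

Jan 1 advances by 2 weekdays after a leap year and by 1 after a common year.
1797: Jan 1 is Sunday.
1796: Friday (leap)
1795: Thursday
1794: Wednesday
1793: Tuesday
1792: Sunday (leap)
1791: Saturday
1790: Friday
1790 begins on a Friday and is a common year.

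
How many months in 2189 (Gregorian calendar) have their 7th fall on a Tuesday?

Check the 7th of each month of 2189: Jan 7: Wed, Feb 7: Sat, Mar 7: Sat, Apr 7: Tue, May 7: Thu, Jun 7: Sun, Jul 7: Tue, Aug 7: Fri, Sep 7: Mon, Oct 7: Wed, Nov 7: Sat, Dec 7: Mon.
Tuesday occurs in April, July — 2 months.

2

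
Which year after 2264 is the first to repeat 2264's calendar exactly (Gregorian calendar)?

2292

Two years share a calendar iff Jan 1 falls on the same weekday and both are leap or both are common. 2264: Jan 1 is Friday, leap year.
2265: Jan 1 Sunday, common
2266: Jan 1 Monday, common
2267: Jan 1 Tuesday, common
2268: Jan 1 Wednesday, leap
2269: Jan 1 Friday, common
2270: Jan 1 Saturday, common
2271: Jan 1 Sunday, common
2272: Jan 1 Monday, leap
2273: Jan 1 Wednesday, common
2274: Jan 1 Thursday, common
2275: Jan 1 Friday, common
2276: Jan 1 Saturday, leap
2277: Jan 1 Monday, common
2278: Jan 1 Tuesday, common
2279: Jan 1 Wednesday, common
2280: Jan 1 Thursday, leap
2281: Jan 1 Saturday, common
2282: Jan 1 Sunday, common
2283: Jan 1 Monday, common
2284: Jan 1 Tuesday, leap
2285: Jan 1 Thursday, common
2286: Jan 1 Friday, common
2287: Jan 1 Saturday, common
2288: Jan 1 Sunday, leap
2289: Jan 1 Tuesday, common
2290: Jan 1 Wednesday, common
2291: Jan 1 Thursday, common
2292: Jan 1 Friday, leap
2292 matches on both conditions.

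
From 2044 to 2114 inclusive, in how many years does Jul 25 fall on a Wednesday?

11

Track Jul 25's weekday year by year (advancing +1, or +2 across a Feb 29):
  2044: Mon  2045: Tue (+1)  2046: Wed (+1) ✓  2047: Thu (+1)  2048: Sat (+2)
  2049: Sun (+1)  2050: Mon (+1)  2051: Tue (+1)  2052: Thu (+2)  2053: Fri (+1)
  2054: Sat (+1)  2055: Sun (+1)  2056: Tue (+2)  2057: Wed (+1) ✓  … (43 more years) …
  2101: Mon (+1)  2102: Tue (+1)  2103: Wed (+1) ✓  2104: Fri (+2)  2105: Sat (+1)
  2106: Sun (+1)  2107: Mon (+1)  2108: Wed (+2) ✓  2109: Thu (+1)  2110: Fri (+1)
  2111: Sat (+1)  2112: Mon (+2)  2113: Tue (+1)  2114: Wed (+1) ✓
Wednesday years: 2046, 2057, 2063, 2068, 2074, 2085, 2091, 2096, 2103, 2108, 2114 — 11 in total.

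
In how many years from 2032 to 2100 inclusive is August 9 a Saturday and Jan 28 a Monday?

3

Check each year's weekday for August 9 and Jan 28:
  2032: Mon/Wed  2033: Tue/Fri  2034: Wed/Sat  2035: Thu/Sun  2036: Sat/Mon ✓  2037: Sun/Wed  2038: Mon/Thu  2039: Tue/Fri  2040: Thu/Sat  2041: Fri/Mon  2042: Sat/Tue  2043: Sun/Wed  2044: Tue/Thu  2045: Wed/Sat  …(41 more)…  2087: Sat/Tue  2088: Mon/Wed  2089: Tue/Fri  2090: Wed/Sat  2091: Thu/Sun  2092: Sat/Mon ✓  2093: Sun/Wed  2094: Mon/Thu  2095: Tue/Fri  2096: Thu/Sat  2097: Fri/Mon  2098: Sat/Tue  2099: Sun/Wed  2100: Mon/Thu
Both conditions hold in: 2036, 2064, 2092 — 3.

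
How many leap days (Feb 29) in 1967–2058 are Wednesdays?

Leap years in 1967–2058: 23 of them.
Feb 29 weekday advances by 5 (mod 7) from one leap year to the next four years later (or differs when a century non-leap intervenes).
Leap-day weekdays: 1968:Thu 1972:Tue 1976:Sun 1980:Fri 1984:Wed✓ 1988:Mon 1992:Sat 1996:Thu 2000:Tue 2004:Sun 2008:Fri 2012:Wed✓ 2016:Mon 2020:Sat 2024:Thu 2028:Tue 2032:Sun 2036:Fri 2040:Wed✓ 2044:Mon 2048:Sat 2052:Thu 2056:Tue
Wednesday: 1984, 2012, 2040 → 3.

3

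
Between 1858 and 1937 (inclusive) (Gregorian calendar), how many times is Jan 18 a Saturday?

Track Jan 18's weekday year by year (advancing +1, or +2 across a Feb 29):
  1858: Mon  1859: Tue (+1)  1860: Wed (+1)  1861: Fri (+2)  1862: Sat (+1) ✓
  1863: Sun (+1)  1864: Mon (+1)  1865: Wed (+2)  1866: Thu (+1)  1867: Fri (+1)
  1868: Sat (+1) ✓  1869: Mon (+2)  1870: Tue (+1)  1871: Wed (+1)  … (52 more years) …
  1924: Fri (+1)  1925: Sun (+2)  1926: Mon (+1)  1927: Tue (+1)  1928: Wed (+1)
  1929: Fri (+2)  1930: Sat (+1) ✓  1931: Sun (+1)  1932: Mon (+1)  1933: Wed (+2)
  1934: Thu (+1)  1935: Fri (+1)  1936: Sat (+1) ✓  1937: Mon (+2)
Saturday years: 1862, 1868, 1873, 1879, 1890, 1896, 1902, 1908, 1913, 1919, 1930, 1936 — 12 in total.

12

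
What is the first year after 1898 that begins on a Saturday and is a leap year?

Jan 1 advances by 2 weekdays after a leap year and by 1 after a common year.
1898: Jan 1 is Saturday.
1899: Sunday
1900: Monday
1901: Tuesday
1902: Wednesday
1903: Thursday
1904: Friday (leap)
1905: Sunday
1906: Monday
1907: Tuesday
1908: Wednesday (leap)
1909: Friday
1910: Saturday
1911: Sunday
1912: Monday (leap)
1913: Wednesday
1914: Thursday
1915: Friday
1916: Saturday (leap)
1916 begins on a Saturday and is a leap year.

1916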